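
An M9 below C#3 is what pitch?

B1

Two letters down from C (plus an octave) reaches B.
A major ninth spans 14 semitones, so from C#3 the target pitch is B1.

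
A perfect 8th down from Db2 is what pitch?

The letter stays D (same as the start), shifted an octave down.
A perfect octave spans 12 semitones, so from Db2 the target pitch is Db1.

Db1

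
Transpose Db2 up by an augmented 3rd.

F#2

The third takes the letter from D up to F.
An augmented third spans 5 semitones, so from Db2 the target pitch is F#2.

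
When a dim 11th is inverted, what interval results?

augmented fifth

First reduce the compound diminished eleventh to its simple form, a diminished fourth.
Inverted interval numbers add to nine, so a fourth pairs with a fifth (4 + 5 = 9).
And diminished becomes augmented under inversion, so we get an augmented fifth.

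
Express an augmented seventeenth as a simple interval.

Take out 2 octaves (14 from the number): 17 − 14 = 3.
That makes an augmented seventeenth a compound augmented third — 2 octaves plus an augmented third.

augmented 3rd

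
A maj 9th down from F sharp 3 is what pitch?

E 2

The ninth's letter: F down two letter names plus an octave → E.
A major ninth spans 14 semitones, so from F#3 the target pitch is E2.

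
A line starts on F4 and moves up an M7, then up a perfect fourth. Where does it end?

A5

F4 up a major seventh → E5 (11 semitones).
A perfect fourth up from E5 is A5.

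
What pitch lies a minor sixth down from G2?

Counting six letter names down from G lands on B.
A minor sixth is 8 semitones; 8 semitones down from G2 gives B1.

B1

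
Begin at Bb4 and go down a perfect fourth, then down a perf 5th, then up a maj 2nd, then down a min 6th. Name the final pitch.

E3

Bb4 down a perfect fourth → F4 (5 semitones).
Down a perfect fifth from F4: Bb3 (7 semitones down).
A major second up from Bb3 is C4.
A minor sixth down from C4 is E3.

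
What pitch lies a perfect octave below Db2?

Db1

For an octave the letter name doesn't change: still D, an octave down.
A perfect octave is 12 semitones; 12 semitones down from Db2 gives Db1.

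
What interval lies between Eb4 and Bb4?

E to B spans five letter names (E-F-G-A-B) — that makes it a fifth of some quality.
Eb4 to Bb4 is 7 semitones, matching the perfect fifth exactly, so the quality is perfect.

perfect 5th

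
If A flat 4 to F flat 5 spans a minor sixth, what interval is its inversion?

The rule of nine gives the new number: 9 − 6 = 3, so a sixth becomes a third.
The quality also flips — minor becomes major — giving a major third.

major third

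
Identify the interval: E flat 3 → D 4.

E to D spans seven letter names (E-F-G-A-B-C-D) — that makes it a seventh of some quality.
Counting semitones, Eb3→D4 is 11, which is the major seventh.

M7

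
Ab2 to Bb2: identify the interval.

A to B spans two letter names (A-B), so the interval is some kind of second.
The major second spans 2 semitones, and Ab2 to Bb2 is exactly 2 semitones — so this is a major second.

major second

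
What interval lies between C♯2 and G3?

diminished 12th

C to G spans five letter names (C-D-E-F-G), plus an octave: a twelfth.
C#2 to G3 spans 18 semitones — one semitone narrower than the perfect twelfth (19) — giving a diminished twelfth.
(Equivalently, a compound diminished fifth: a diminished fifth plus an octave.)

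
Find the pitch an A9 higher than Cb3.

Two letters up from C (plus an octave) reaches D.
An augmented ninth is 15 semitones; 15 semitones up from Cb3 gives D4.

D4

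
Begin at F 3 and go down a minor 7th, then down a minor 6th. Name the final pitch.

B 1

F3 down a minor seventh → G2 (10 semitones).
A minor sixth down from G2 is B1.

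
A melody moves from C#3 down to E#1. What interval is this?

Descending from C#3 to E#1 is the same interval as ascending E#1 to C#3.
E to C spans six letter names (E-F-G-A-B-C), plus an octave — that makes it a thirteenth of some quality.
E#1 to C#3 is 20 semitones, a half step short of the major thirteenth (21), so this is minor.
(Equivalently, a compound minor sixth: a minor sixth plus an octave.)

minor 13th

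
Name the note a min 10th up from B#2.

Counting three letter names plus an octave up from B lands on D.
Moving 15 semitones up from B#2 (the size of a minor tenth) reaches D#4.

D#4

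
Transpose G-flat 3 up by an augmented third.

Counting three letter names up from G lands on B.
Moving 5 semitones up from Gb3 (the size of an augmented third) reaches B3.

B 3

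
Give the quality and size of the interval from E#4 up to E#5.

E to E is the same letter name, plus an octave — that makes it an octave of some quality.
E#4 to E#5 is 12 semitones, matching the perfect octave exactly, so the quality is perfect.

perfect octave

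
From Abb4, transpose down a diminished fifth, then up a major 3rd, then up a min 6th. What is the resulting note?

Db5

Abb4 down a diminished fifth → Db4 (6 semitones).
Db4 up a major third → F4 (4 semitones).
Up a minor sixth from F4: Db5 (8 semitones up).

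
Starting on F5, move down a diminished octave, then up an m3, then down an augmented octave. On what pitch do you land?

F5 down a diminished octave → F#4 (11 semitones).
F#4 up a minor third → A4 (3 semitones).
An augmented octave down from A4 is Ab3.

Ab3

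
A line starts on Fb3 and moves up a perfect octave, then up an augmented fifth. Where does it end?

A perfect octave up from Fb3 is Fb4.
An augmented fifth up from Fb4 is C5.

C5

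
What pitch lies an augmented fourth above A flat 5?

Four letter names up from A: D.
Moving 6 semitones up from Ab5 (the size of an augmented fourth) reaches D6.

D 6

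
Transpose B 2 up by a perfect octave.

B 3

An octave keeps the letter name B, an octave up from B.
Moving 12 semitones up from B2 (the size of a perfect octave) reaches B3.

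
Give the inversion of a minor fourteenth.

M2

First reduce the compound minor fourteenth to its simple form, a minor seventh.
Inverted interval numbers add to nine, so a seventh pairs with a second (7 + 2 = 9).
Quality inverts too: minor becomes major. That makes the inversion a major second.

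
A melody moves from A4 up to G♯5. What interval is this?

M7

A to G spans seven letter names (A-B-C-D-E-F-G) — that makes it a seventh of some quality.
Counting semitones, A4→G#5 is 11, which is the major seventh.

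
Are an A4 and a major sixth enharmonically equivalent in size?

No

An augmented fourth spans 6 semitones; a major sixth spans 9 semitones. They differ by 3.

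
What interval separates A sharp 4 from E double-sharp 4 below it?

diminished fourth

Descending from A#4 to E##4 is the same interval as ascending E##4 to A#4.
E to A spans four letter names (E-F-G-A): a fourth.
A perfect fourth would be 5 semitones; E##4 to A#4 is 4, one semitone narrower, so the interval is diminished.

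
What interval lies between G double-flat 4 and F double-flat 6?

minor fourteenth

G to F spans seven letter names (G-A-B-C-D-E-F), plus an octave — that makes it a fourteenth of some quality.
Gbb4 to Fbb6 is 22 semitones, a half step short of the major fourteenth (23), so this is minor.
(Equivalently, a compound minor seventh: a minor seventh plus an octave.)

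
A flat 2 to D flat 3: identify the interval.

perfect 4th

A to D spans four letter names (A-B-C-D) — that makes it a fourth of some quality.
The perfect fourth spans 5 semitones, and Ab2 to Db3 is exactly 5 semitones — so this is a perfect fourth.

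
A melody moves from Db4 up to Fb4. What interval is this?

minor third

D to F spans three letter names (D-E-F), so the interval is some kind of third.
A major third would be 4 semitones, but Db4 to Fb4 is 3 — one semitone narrower, making it a minor third.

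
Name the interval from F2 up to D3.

F to D spans six letter names (F-G-A-B-C-D) — that makes it a sixth of some quality.
F2 to D3 is 9 semitones, matching the major sixth exactly, so the quality is major.

major 6th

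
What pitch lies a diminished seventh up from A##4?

G#5

Counting seven letter names up from A lands on G.
A diminished seventh spans 9 semitones, so from A##4 the target pitch is G#5.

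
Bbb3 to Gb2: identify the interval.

m10

Descending from Bbb3 to Gb2 is the same interval as ascending Gb2 to Bbb3.
G to B spans three letter names (G-A-B), plus an octave — that makes it a tenth of some quality.
A major tenth would be 16 semitones, but Gb2 to Bbb3 is 15 — one semitone narrower, making it a minor tenth.
(Equivalently, a compound minor third: a minor third plus an octave.)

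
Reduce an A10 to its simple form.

augmented third

Subtracting seven from the interval number removes an octave: 10 − 7 = 3.
Quality carries through unchanged, so the simple form is an augmented third.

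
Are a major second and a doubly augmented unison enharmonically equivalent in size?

Yes

Both span 2 semitones: a major second and a doubly augmented unison are the same chromatic distance.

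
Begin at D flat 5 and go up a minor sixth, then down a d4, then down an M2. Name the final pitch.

A minor sixth up from Db5 is Bbb5.
Bbb5 down a diminished fourth → F5 (4 semitones).
Down a major second from F5: Eb5 (2 semitones down).

E flat 5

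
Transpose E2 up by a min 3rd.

G2

Three letter names up from E: G.
A minor third is 3 semitones; 3 semitones up from E2 gives G2.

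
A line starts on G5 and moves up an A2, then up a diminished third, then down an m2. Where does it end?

G5 up an augmented second → A#5 (3 semitones).
A#5 up a diminished third → C6 (2 semitones).
Down a minor second from C6: B5 (1 semitone down).

B5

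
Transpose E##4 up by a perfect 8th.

E##5

An octave keeps the letter name E, an octave up from E.
A perfect octave is 12 semitones; 12 semitones up from E##4 gives E##5.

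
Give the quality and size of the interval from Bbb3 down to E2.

Descending from Bbb3 to E2 is the same interval as ascending E2 to Bbb3.
E to B spans five letter names (E-F-G-A-B), plus an octave: a twelfth.
A perfect twelfth would be 19 semitones; E2 to Bbb3 is 17, two semitones narrower, so the interval is doubly diminished.
(Equivalently, a compound doubly diminished fifth: a doubly diminished fifth plus an octave.)

doubly diminished twelfth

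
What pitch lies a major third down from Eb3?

Counting three letter names down from E lands on C.
A major third is 4 semitones; 4 semitones down from Eb3 gives Cb3.

Cb3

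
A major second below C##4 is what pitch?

Counting two letter names down from C lands on B.
A major second spans 2 semitones, so from C##4 the target pitch is B#3.

B#3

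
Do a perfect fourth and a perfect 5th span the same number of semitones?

No

5 semitones (perfect fourth) vs 7 semitones (perfect fifth): not equal.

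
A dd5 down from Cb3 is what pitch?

The fifth takes the letter from C down to F.
A doubly diminished fifth is 5 semitones; 5 semitones down from Cb3 gives F#2.

F#2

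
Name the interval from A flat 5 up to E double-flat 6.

d5

A to E spans five letter names (A-B-C-D-E) — that makes it a fifth of some quality.
A perfect fifth would be 7 semitones; Ab5 to Ebb6 is 6, one semitone narrower, so the interval is diminished.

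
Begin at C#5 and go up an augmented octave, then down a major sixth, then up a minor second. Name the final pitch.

F#5

C#5 up an augmented octave → C##6 (13 semitones).
A major sixth down from C##6 is E#5.
A minor second up from E#5 is F#5.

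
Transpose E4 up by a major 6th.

C#5

The sixth takes the letter from E up to C.
A major sixth spans 9 semitones, so from E4 the target pitch is C#5.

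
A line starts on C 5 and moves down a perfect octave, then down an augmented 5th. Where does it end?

Down a perfect octave from C5: C4 (12 semitones down).
Down an augmented fifth from C4: Fb3 (8 semitones down).

F flat 3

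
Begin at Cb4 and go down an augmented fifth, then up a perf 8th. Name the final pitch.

Cb4 down an augmented fifth → Fbb3 (8 semitones).
Fbb3 up a perfect octave → Fbb4 (12 semitones).

Fbb4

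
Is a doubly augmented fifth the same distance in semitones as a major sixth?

A doubly augmented fifth = 9 semitones = a major sixth; enharmonically equal.

Yes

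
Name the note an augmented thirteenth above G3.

Six letters up from G (plus an octave) reaches E.
An augmented thirteenth is 22 semitones; 22 semitones up from G3 gives E#5.

E#5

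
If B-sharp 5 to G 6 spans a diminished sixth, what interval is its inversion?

The rule of nine gives the new number: 9 − 6 = 3, so a sixth becomes a third.
The quality also flips — diminished becomes augmented — giving an augmented third.

augmented third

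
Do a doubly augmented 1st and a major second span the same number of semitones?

A doubly augmented unison = 2 semitones = a major second; enharmonically equal.

Yes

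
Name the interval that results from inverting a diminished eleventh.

augmented 5th

First reduce the compound diminished eleventh to its simple form, a diminished fourth.
Interval numbers invert to sum to nine: 4 + 5 = 9, so a fourth inverts to a fifth.
The quality also flips — diminished becomes augmented — giving an augmented fifth.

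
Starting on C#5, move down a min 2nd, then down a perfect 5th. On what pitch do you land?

E#4

A minor second down from C#5 is B#4.
Down a perfect fifth from B#4: E#4 (7 semitones down).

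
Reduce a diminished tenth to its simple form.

Subtracting seven from the interval number removes an octave: 10 − 7 = 3.
So a diminished tenth is an octave plus a diminished third. The quality is unchanged.

diminished third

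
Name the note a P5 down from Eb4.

Five letter names down from E: A.
A perfect fifth spans 7 semitones, so from Eb4 the target pitch is Ab3.

Ab3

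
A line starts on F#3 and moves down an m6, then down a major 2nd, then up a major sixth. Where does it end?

E#3

Down a minor sixth from F#3: A#2 (8 semitones down).
A#2 down a major second → G#2 (2 semitones).
A major sixth up from G#2 is E#3.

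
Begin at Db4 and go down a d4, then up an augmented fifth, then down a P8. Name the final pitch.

E#3

A diminished fourth down from Db4 is A3.
An augmented fifth up from A3 is E#4.
E#4 down a perfect octave → E#3 (12 semitones).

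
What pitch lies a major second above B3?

C#4

Two letter names up from B: C.
A major second is 2 semitones; 2 semitones up from B3 gives C#4.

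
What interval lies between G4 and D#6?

G to D spans five letter names (G-A-B-C-D), plus an octave: a twelfth.
A perfect twelfth would be 19 semitones; G4 to D#6 is 20, one semitone wider, so the interval is augmented.
(Equivalently, a compound augmented fifth: an augmented fifth plus an octave.)

augmented twelfth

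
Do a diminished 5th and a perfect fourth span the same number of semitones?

6 semitones (diminished fifth) vs 5 semitones (perfect fourth): not equal.

No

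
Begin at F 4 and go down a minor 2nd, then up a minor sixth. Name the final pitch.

C 5

F4 down a minor second → E4 (1 semitone).
E4 up a minor sixth → C5 (8 semitones).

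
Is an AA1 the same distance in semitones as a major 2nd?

Yes

A doubly augmented unison = 2 semitones = a major second; enharmonically equal.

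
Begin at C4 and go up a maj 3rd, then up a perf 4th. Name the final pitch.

A major third up from C4 is E4.
A perfect fourth up from E4 is A4.

A4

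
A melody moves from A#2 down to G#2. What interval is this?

major second

Descending from A#2 to G#2 is the same interval as ascending G#2 to A#2.
G to A spans two letter names (G-A) — that makes it a second of some quality.
The major second spans 2 semitones, and G#2 to A#2 is exactly 2 semitones — so this is a major second.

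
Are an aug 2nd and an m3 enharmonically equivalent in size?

An augmented second spans 3 semitones, and a minor third also spans 3 semitones — they're enharmonic.

Yes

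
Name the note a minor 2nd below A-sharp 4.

Counting two letter names down from A lands on G.
A minor second spans 1 semitone, so from A#4 the target pitch is G##4.

G-double-sharp 4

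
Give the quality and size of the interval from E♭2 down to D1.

minor 9th

Descending from Eb2 to D1 is the same interval as ascending D1 to Eb2.
D to E spans two letter names (D-E), plus an octave: a ninth.
A major ninth would be 14 semitones, but D1 to Eb2 is 13 — one semitone narrower, making it a minor ninth.
(Equivalently, a compound minor second: a minor second plus an octave.)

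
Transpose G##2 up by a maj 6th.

E##3

Six letter names up from G: E.
Moving 9 semitones up from G##2 (the size of a major sixth) reaches E##3.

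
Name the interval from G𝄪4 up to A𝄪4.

major second

G to A spans two letter names (G-A): a second.
Counting semitones, G##4→A##4 is 2, which is the major second.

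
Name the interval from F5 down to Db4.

Descending from F5 to Db4 is the same interval as ascending Db4 to F5.
D to F spans three letter names (D-E-F), plus an octave: a tenth.
The major tenth spans 16 semitones, and Db4 to F5 is exactly 16 semitones — so this is a major tenth.
(Equivalently, a compound major third: a major third plus an octave.)

major 10th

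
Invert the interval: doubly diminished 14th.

doubly augmented 2nd

First reduce the compound doubly diminished fourteenth to its simple form, a doubly diminished seventh.
Interval numbers invert to sum to nine: 7 + 2 = 9, so a seventh inverts to a second.
The quality also flips — doubly diminished becomes doubly augmented — giving a doubly augmented second.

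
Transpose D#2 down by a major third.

Counting three letter names down from D lands on B.
A major third is 4 semitones; 4 semitones down from D#2 gives B1.

B1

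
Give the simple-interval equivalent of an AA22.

doubly augmented 8th

Take out 2 octaves (14 from the number): 22 − 14 = 8.
That makes a doubly augmented twenty-second a compound doubly augmented octave — 2 octaves plus a doubly augmented octave.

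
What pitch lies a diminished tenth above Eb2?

The tenth's letter: E up three letter names plus an octave → G.
A diminished tenth is 14 semitones; 14 semitones up from Eb2 gives Gbb3.

Gbb3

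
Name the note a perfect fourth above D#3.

G#3

Counting four letter names up from D lands on G.
A perfect fourth is 5 semitones; 5 semitones up from D#3 gives G#3.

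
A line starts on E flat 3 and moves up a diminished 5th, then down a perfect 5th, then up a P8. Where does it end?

E double-flat 4

Eb3 up a diminished fifth → Bbb3 (6 semitones).
Down a perfect fifth from Bbb3: Ebb3 (7 semitones down).
Up a perfect octave from Ebb3: Ebb4 (12 semitones up).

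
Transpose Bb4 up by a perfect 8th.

Bb5

The letter stays B (same as the start), shifted an octave up.
A perfect octave spans 12 semitones, so from Bb4 the target pitch is Bb5.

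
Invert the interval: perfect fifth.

P4

Interval numbers invert to sum to nine: 5 + 4 = 9, so a fifth inverts to a fourth.
The quality also flips — perfect stays perfect — giving a perfect fourth.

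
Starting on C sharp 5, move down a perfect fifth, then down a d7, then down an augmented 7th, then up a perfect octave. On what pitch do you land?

A 3

A perfect fifth down from C#5 is F#4.
F#4 down a diminished seventh → G##3 (9 semitones).
An augmented seventh down from G##3 is A2.
A perfect octave up from A2 is A3.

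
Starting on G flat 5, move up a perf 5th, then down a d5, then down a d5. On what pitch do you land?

C sharp 5

A perfect fifth up from Gb5 is Db6.
Down a diminished fifth from Db6: G5 (6 semitones down).
Down a diminished fifth from G5: C#5 (6 semitones down).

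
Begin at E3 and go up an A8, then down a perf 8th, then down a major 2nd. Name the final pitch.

D#3

Up an augmented octave from E3: E#4 (13 semitones up).
E#4 down a perfect octave → E#3 (12 semitones).
Down a major second from E#3: D#3 (2 semitones down).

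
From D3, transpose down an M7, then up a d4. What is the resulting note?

Down a major seventh from D3: Eb2 (11 semitones down).
Eb2 up a diminished fourth → Abb2 (4 semitones).

Abb2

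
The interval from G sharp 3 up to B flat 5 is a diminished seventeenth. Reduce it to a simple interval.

diminished third

Each octave removed subtracts seven from the number: 17 − 14 = 3.
Quality carries through unchanged, so the simple form is a diminished third.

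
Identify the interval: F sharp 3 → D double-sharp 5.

F to D spans six letter names (F-G-A-B-C-D), plus an octave, so the interval is some kind of thirteenth.
A major thirteenth would be 21 semitones; F#3 to D##5 is 22, one semitone wider, so the interval is augmented.
(Equivalently, a compound augmented sixth: an augmented sixth plus an octave.)

A13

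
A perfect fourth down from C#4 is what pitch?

Counting four letter names down from C lands on G.
A perfect fourth is 5 semitones; 5 semitones down from C#4 gives G#3.

G#3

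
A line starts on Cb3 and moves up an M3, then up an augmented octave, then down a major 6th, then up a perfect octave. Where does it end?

A major third up from Cb3 is Eb3.
Up an augmented octave from Eb3: E4 (13 semitones up).
A major sixth down from E4 is G3.
A perfect octave up from G3 is G4.

G4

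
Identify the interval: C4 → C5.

perfect octave

C to C is the same letter name, plus an octave — that makes it an octave of some quality.
The perfect octave spans 12 semitones, and C4 to C5 is exactly 12 semitones — so this is a perfect octave.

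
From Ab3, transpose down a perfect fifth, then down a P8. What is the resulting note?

A perfect fifth down from Ab3 is Db3.
Down a perfect octave from Db3: Db2 (12 semitones down).

Db2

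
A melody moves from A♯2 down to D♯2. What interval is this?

perfect fifth

Descending from A#2 to D#2 is the same interval as ascending D#2 to A#2.
D to A spans five letter names (D-E-F-G-A), so the interval is some kind of fifth.
Counting semitones, D#2→A#2 is 7, which is the perfect fifth.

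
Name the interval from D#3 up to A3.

D to A spans five letter names (D-E-F-G-A): a fifth.
The perfect fifth is 7 semitones; here we have 6, one semitone narrower: diminished.

diminished fifth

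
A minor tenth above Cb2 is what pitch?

Three letters up from C (plus an octave) reaches E.
A minor tenth spans 15 semitones, so from Cb2 the target pitch is Ebb3.

Ebb3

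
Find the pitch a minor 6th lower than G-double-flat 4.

B-double-flat 3

Six letter names down from G: B.
A minor sixth is 8 semitones; 8 semitones down from Gbb4 gives Bbb3.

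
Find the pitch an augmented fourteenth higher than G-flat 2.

F-sharp 4

The fourteenth's letter: G up seven letter names plus an octave → F.
Moving 24 semitones up from Gb2 (the size of an augmented fourteenth) reaches F#4.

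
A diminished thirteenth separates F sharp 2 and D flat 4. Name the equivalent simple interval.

Take out an octave (7 from the number): 13 − 7 = 6.
Quality carries through unchanged, so the simple form is a diminished sixth.

d6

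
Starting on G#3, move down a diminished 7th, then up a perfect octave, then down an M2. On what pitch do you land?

A diminished seventh down from G#3 is A##2.
Up a perfect octave from A##2: A##3 (12 semitones up).
A##3 down a major second → G##3 (2 semitones).

G##3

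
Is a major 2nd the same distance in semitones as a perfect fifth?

2 semitones (major second) vs 7 semitones (perfect fifth): not equal.

No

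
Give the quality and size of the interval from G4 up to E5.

major sixth

G to E spans six letter names (G-A-B-C-D-E), so the interval is some kind of sixth.
G4 to E5 is 9 semitones, matching the major sixth exactly, so the quality is major.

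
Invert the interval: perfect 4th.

perfect 5th

Interval numbers invert to sum to nine: 4 + 5 = 9, so a fourth inverts to a fifth.
And perfect stays perfect under inversion, so we get a perfect fifth.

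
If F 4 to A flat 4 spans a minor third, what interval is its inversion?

Interval numbers invert to sum to nine: 3 + 6 = 9, so a third inverts to a sixth.
And minor becomes major under inversion, so we get a major sixth.

major sixth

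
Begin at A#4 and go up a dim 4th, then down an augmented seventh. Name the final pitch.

Ebb4

A#4 up a diminished fourth → D5 (4 semitones).
Down an augmented seventh from D5: Ebb4 (12 semitones down).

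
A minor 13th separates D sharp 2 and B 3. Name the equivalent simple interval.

Subtracting seven from the interval number removes an octave: 13 − 7 = 6.
That makes a minor thirteenth a compound minor sixth — an octave plus a minor sixth.

m6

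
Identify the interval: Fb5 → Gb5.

F to G spans two letter names (F-G): a second.
The major second spans 2 semitones, and Fb5 to Gb5 is exactly 2 semitones — so this is a major second.

major 2nd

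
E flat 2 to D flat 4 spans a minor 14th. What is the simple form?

m7

Each octave removed subtracts seven from the number: 14 − 7 = 7.
Quality carries through unchanged, so the simple form is a minor seventh.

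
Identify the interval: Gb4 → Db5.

P5

G to D spans five letter names (G-A-B-C-D), so the interval is some kind of fifth.
Counting semitones, Gb4→Db5 is 7, which is the perfect fifth.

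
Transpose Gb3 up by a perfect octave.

Gb4

The letter stays G (same as the start), shifted an octave up.
A perfect octave is 12 semitones; 12 semitones up from Gb3 gives Gb4.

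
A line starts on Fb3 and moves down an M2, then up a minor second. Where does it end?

Fbb3

A major second down from Fb3 is Ebb3.
A minor second up from Ebb3 is Fbb3.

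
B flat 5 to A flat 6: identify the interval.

B to A spans seven letter names (B-C-D-E-F-G-A), so the interval is some kind of seventh.
At 10 semitones, Bb5→Ab6 falls one short of a major seventh: minor.

m7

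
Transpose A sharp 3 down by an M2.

Counting two letter names down from A lands on G.
A major second is 2 semitones; 2 semitones down from A#3 gives G#3.

G sharp 3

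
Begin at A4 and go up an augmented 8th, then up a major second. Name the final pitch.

An augmented octave up from A4 is A#5.
A major second up from A#5 is B#5.

B#5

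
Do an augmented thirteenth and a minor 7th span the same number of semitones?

22 semitones (augmented thirteenth) vs 10 semitones (minor seventh): not equal.

No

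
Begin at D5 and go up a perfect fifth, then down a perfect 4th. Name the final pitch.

D5 up a perfect fifth → A5 (7 semitones).
Down a perfect fourth from A5: E5 (5 semitones down).

E5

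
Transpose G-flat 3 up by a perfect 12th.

The twelfth's letter: G up five letter names plus an octave → D.
A perfect twelfth spans 19 semitones, so from Gb3 the target pitch is Db5.

D-flat 5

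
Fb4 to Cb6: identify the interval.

F to C spans five letter names (F-G-A-B-C), plus an octave, so the interval is some kind of twelfth.
Counting semitones, Fb4→Cb6 is 19, which is the perfect twelfth.
(Equivalently, a compound perfect fifth: a perfect fifth plus an octave.)

perfect twelfth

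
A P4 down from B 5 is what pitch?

The fourth takes the letter from B down to F.
Moving 5 semitones down from B5 (the size of a perfect fourth) reaches F#5.

F-sharp 5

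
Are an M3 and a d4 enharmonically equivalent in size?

Yes

A major third spans 4 semitones, and a diminished fourth also spans 4 semitones — they're enharmonic.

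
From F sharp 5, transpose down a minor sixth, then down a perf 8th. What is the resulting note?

Down a minor sixth from F#5: A#4 (8 semitones down).
Down a perfect octave from A#4: A#3 (12 semitones down).

A sharp 3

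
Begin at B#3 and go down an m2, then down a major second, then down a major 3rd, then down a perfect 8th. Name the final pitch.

Down a minor second from B#3: A##3 (1 semitone down).
A##3 down a major second → G##3 (2 semitones).
A major third down from G##3 is E#3.
Down a perfect octave from E#3: E#2 (12 semitones down).

E#2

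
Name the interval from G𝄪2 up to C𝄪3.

perfect fourth

G to C spans four letter names (G-A-B-C): a fourth.
The perfect fourth spans 5 semitones, and G##2 to C##3 is exactly 5 semitones — so this is a perfect fourth.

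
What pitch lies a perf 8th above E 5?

E 6

An octave keeps the letter name E, an octave up from E.
Moving 12 semitones up from E5 (the size of a perfect octave) reaches E6.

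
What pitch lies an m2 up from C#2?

Two letter names up from C: D.
A minor second is 1 semitone; 1 semitone up from C#2 gives D2.

D2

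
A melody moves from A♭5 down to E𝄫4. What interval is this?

Descending from Ab5 to Ebb4 is the same interval as ascending Ebb4 to Ab5.
E to A spans four letter names (E-F-G-A), plus an octave, so the interval is some kind of eleventh.
Ebb4 to Ab5 spans 18 semitones — one semitone wider than the perfect eleventh (17) — giving an augmented eleventh.
(Equivalently, a compound augmented fourth: an augmented fourth plus an octave.)

augmented eleventh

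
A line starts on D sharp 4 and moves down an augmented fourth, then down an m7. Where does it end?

B 2

D#4 down an augmented fourth → A3 (6 semitones).
A minor seventh down from A3 is B2.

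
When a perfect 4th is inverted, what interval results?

perfect fifth

Inverted interval numbers add to nine, so a fourth pairs with a fifth (4 + 5 = 9).
Quality inverts too: perfect stays perfect. That makes the inversion a perfect fifth.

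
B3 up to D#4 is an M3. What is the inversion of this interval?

minor sixth

Inverted interval numbers add to nine, so a third pairs with a sixth (3 + 6 = 9).
The quality also flips — major becomes minor — giving a minor sixth.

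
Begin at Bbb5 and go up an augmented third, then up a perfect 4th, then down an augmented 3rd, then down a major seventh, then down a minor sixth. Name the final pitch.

Abb4

Bbb5 up an augmented third → D6 (5 semitones).
A perfect fourth up from D6 is G6.
Down an augmented third from G6: Ebb6 (5 semitones down).
Ebb6 down a major seventh → Fbb5 (11 semitones).
Fbb5 down a minor sixth → Abb4 (8 semitones).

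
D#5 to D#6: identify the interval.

perfect 8th

D to D is the same letter name, plus an octave — that makes it an octave of some quality.
Counting semitones, D#5→D#6 is 12, which is the perfect octave.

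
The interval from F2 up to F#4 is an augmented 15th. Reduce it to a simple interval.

Subtracting seven from the interval number removes an octave: 15 − 7 = 8.
Quality carries through unchanged, so the simple form is an augmented octave.

augmented 8th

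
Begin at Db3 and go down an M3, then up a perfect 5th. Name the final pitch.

Fb3

Db3 down a major third → Bbb2 (4 semitones).
Bbb2 up a perfect fifth → Fb3 (7 semitones).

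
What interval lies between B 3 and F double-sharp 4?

augmented fifth

B to F spans five letter names (B-C-D-E-F), so the interval is some kind of fifth.
A perfect fifth would be 7 semitones; B3 to F##4 is 8, one semitone wider, so the interval is augmented.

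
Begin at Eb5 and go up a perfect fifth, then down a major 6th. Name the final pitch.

Eb5 up a perfect fifth → Bb5 (7 semitones).
Bb5 down a major sixth → Db5 (9 semitones).

Db5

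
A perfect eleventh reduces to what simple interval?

P4

Subtracting seven from the interval number removes an octave: 11 − 7 = 4.
That makes a perfect eleventh a compound perfect fourth — an octave plus a perfect fourth.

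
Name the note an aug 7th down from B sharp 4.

C 4

Counting seven letter names down from B lands on C.
An augmented seventh is 12 semitones; 12 semitones down from B#4 gives C4.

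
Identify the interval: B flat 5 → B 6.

augmented octave

B to B is the same letter name, plus an octave, so the interval is some kind of octave.
A perfect octave would be 12 semitones; Bb5 to B6 is 13, one semitone wider, so the interval is augmented.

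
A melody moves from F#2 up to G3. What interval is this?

F to G spans two letter names (F-G), plus an octave — that makes it a ninth of some quality.
F#2 to G3 is 13 semitones, a half step short of the major ninth (14), so this is minor.
(Equivalently, a compound minor second: a minor second plus an octave.)

minor 9th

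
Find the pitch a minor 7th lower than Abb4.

Bbb3

Seven letter names down from A: B.
A minor seventh spans 10 semitones, so from Abb4 the target pitch is Bbb3.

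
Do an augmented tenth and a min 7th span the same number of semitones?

No

17 semitones (augmented tenth) vs 10 semitones (minor seventh): not equal.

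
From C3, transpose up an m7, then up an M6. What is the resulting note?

Up a minor seventh from C3: Bb3 (10 semitones up).
Up a major sixth from Bb3: G4 (9 semitones up).

G4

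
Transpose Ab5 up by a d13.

Six letters up from A (plus an octave) reaches F.
Moving 19 semitones up from Ab5 (the size of a diminished thirteenth) reaches Fbb7.

Fbb7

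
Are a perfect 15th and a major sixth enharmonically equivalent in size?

A perfect fifteenth spans 24 semitones; a major sixth spans 9 semitones. They differ by 15.

No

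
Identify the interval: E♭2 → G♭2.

E to G spans three letter names (E-F-G): a third.
At 3 semitones, Eb2→Gb2 falls one short of a major third: minor.

minor third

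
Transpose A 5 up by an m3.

C 6

The third takes the letter from A up to C.
Moving 3 semitones up from A5 (the size of a minor third) reaches C6.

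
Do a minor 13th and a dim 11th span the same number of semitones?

No

20 semitones (minor thirteenth) vs 16 semitones (diminished eleventh): not equal.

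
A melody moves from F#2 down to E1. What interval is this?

M9

Descending from F#2 to E1 is the same interval as ascending E1 to F#2.
E to F spans two letter names (E-F), plus an octave: a ninth.
The major ninth spans 14 semitones, and E1 to F#2 is exactly 14 semitones — so this is a major ninth.
(Equivalently, a compound major second: a major second plus an octave.)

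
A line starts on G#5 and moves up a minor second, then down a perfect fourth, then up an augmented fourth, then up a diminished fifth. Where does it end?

E6

A minor second up from G#5 is A5.
Down a perfect fourth from A5: E5 (5 semitones down).
E5 up an augmented fourth → A#5 (6 semitones).
Up a diminished fifth from A#5: E6 (6 semitones up).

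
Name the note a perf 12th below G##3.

Counting five letter names plus an octave down from G lands on C.
A perfect twelfth is 19 semitones; 19 semitones down from G##3 gives C##2.

C##2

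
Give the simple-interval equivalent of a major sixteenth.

Each octave removed subtracts seven from the number: 16 − 14 = 2.
Quality carries through unchanged, so the simple form is a major second.

major 2nd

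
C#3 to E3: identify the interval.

C to E spans three letter names (C-D-E): a third.
C#3 to E3 is 3 semitones, a half step short of the major third (4), so this is minor.

minor third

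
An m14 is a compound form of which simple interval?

minor 7th

Subtracting seven from the interval number removes an octave: 14 − 7 = 7.
Quality carries through unchanged, so the simple form is a minor seventh.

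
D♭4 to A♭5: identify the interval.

perfect 12th

D to A spans five letter names (D-E-F-G-A), plus an octave, so the interval is some kind of twelfth.
Db4 to Ab5 is 19 semitones, matching the perfect twelfth exactly, so the quality is perfect.
(Equivalently, a compound perfect fifth: a perfect fifth plus an octave.)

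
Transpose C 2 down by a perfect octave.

C 1

For an octave the letter name doesn't change: still C, an octave down.
A perfect octave spans 12 semitones, so from C2 the target pitch is C1.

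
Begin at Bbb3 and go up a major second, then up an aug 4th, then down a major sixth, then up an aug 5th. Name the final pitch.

A major second up from Bbb3 is Cb4.
Cb4 up an augmented fourth → F4 (6 semitones).
A major sixth down from F4 is Ab3.
An augmented fifth up from Ab3 is E4.

E4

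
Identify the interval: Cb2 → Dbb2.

minor 2nd

C to D spans two letter names (C-D): a second.
A major second would be 2 semitones, but Cb2 to Dbb2 is 1 — one semitone narrower, making it a minor second.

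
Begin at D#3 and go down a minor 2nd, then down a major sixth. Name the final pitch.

Down a minor second from D#3: C##3 (1 semitone down).
C##3 down a major sixth → E#2 (9 semitones).

E#2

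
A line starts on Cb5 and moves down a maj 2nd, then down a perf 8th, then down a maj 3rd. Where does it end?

A major second down from Cb5 is Bbb4.
A perfect octave down from Bbb4 is Bbb3.
A major third down from Bbb3 is Gbb3.

Gbb3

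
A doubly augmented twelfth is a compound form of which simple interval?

Take out an octave (7 from the number): 12 − 7 = 5.
Quality carries through unchanged, so the simple form is a doubly augmented fifth.

doubly augmented fifth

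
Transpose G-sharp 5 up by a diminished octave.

An octave keeps the letter name G, an octave up from G.
A diminished octave spans 11 semitones, so from G#5 the target pitch is G6.

G 6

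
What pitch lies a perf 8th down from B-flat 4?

An octave keeps the letter name B, an octave down from B.
A perfect octave spans 12 semitones, so from Bb4 the target pitch is Bb3.

B-flat 3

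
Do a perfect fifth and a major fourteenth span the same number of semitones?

No

7 semitones (perfect fifth) vs 23 semitones (major fourteenth): not equal.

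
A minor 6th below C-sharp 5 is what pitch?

Counting six letter names down from C lands on E.
A minor sixth is 8 semitones; 8 semitones down from C#5 gives E#4.

E-sharp 4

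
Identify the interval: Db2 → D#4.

D to D is the same letter name, plus 2 octaves — that makes it a fifteenth of some quality.
A perfect fifteenth would be 24 semitones; Db2 to D#4 is 26, two semitones wider, so the interval is doubly augmented.
(Equivalently, a compound doubly augmented octave: a doubly augmented octave plus an octave.)

doubly augmented 15th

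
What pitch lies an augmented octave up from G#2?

G##3

The letter stays G (same as the start), shifted an octave up.
Moving 13 semitones up from G#2 (the size of an augmented octave) reaches G##3.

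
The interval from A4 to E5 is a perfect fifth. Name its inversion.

Inverted interval numbers add to nine, so a fifth pairs with a fourth (5 + 4 = 9).
The quality also flips — perfect stays perfect — giving a perfect fourth.

perfect fourth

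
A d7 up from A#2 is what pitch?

G3

Seven letter names up from A: G.
Moving 9 semitones up from A#2 (the size of a diminished seventh) reaches G3.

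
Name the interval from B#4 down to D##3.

minor 13th

Descending from B#4 to D##3 is the same interval as ascending D##3 to B#4.
D to B spans six letter names (D-E-F-G-A-B), plus an octave, so the interval is some kind of thirteenth.
At 20 semitones, D##3→B#4 falls one short of a major thirteenth: minor.
(Equivalently, a compound minor sixth: a minor sixth plus an octave.)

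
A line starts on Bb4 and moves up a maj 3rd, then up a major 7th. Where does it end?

C#6

Bb4 up a major third → D5 (4 semitones).
Up a major seventh from D5: C#6 (11 semitones up).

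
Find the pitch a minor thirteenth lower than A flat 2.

Counting six letter names plus an octave down from A lands on C.
A minor thirteenth is 20 semitones; 20 semitones down from Ab2 gives C1.

C 1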